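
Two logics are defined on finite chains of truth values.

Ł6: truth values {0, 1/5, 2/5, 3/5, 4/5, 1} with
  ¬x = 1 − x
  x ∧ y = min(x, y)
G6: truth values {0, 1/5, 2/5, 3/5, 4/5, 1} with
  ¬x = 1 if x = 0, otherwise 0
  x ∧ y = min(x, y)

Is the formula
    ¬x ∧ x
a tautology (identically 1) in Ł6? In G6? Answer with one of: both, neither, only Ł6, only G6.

neither

In Ł6: at x = 0 the value is 0 — not a tautology.
In G6: at x = 0 the value is 0 — not a tautology.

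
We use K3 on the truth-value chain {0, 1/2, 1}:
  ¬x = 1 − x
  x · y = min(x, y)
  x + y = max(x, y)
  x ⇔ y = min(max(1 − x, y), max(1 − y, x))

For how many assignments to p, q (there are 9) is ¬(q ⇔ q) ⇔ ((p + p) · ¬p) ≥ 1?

4

p = 0, q = 0 ↦ 1  ≥
p = 0, q = 1/2 ↦ 1/2  <
p = 0, q = 1 ↦ 1  ≥
p = 1/2, q = 0 ↦ 1/2  <
p = 1/2, q = 1/2 ↦ 1/2  <
p = 1/2, q = 1 ↦ 1/2  <
p = 1, q = 0 ↦ 1  ≥
p = 1, q = 1/2 ↦ 1/2  <
p = 1, q = 1 ↦ 1  ≥
So 4 of the 9 assignments meet the threshold.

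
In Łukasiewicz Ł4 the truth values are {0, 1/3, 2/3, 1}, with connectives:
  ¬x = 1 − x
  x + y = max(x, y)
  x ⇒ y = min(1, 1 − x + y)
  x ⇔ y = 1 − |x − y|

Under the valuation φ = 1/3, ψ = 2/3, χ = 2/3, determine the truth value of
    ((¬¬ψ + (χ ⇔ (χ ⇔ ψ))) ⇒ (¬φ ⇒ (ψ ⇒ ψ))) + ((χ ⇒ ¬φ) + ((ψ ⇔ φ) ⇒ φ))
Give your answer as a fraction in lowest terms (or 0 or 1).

¬ψ = ¬2/3 = 1/3
¬¬ψ = ¬1/3 = 2/3
χ ⇔ ψ = 2/3 ⇔ 2/3 = 1
χ ⇔ (χ ⇔ ψ) = 2/3 ⇔ 1 = 2/3
¬¬ψ + (χ ⇔ (χ ⇔ ψ)) = 2/3 + 2/3 = 2/3
¬φ = ¬1/3 = 2/3
ψ ⇒ ψ = 2/3 ⇒ 2/3 = 1
¬φ ⇒ (ψ ⇒ ψ) = 2/3 ⇒ 1 = 1
(¬¬ψ + (χ ⇔ (χ ⇔ ψ))) ⇒ (¬φ ⇒ (ψ ⇒ ψ)) = 2/3 ⇒ 1 = 1
¬φ = ¬1/3 = 2/3
χ ⇒ ¬φ = 2/3 ⇒ 2/3 = 1
ψ ⇔ φ = 2/3 ⇔ 1/3 = 2/3
(ψ ⇔ φ) ⇒ φ = 2/3 ⇒ 1/3 = 2/3
(χ ⇒ ¬φ) + ((ψ ⇔ φ) ⇒ φ) = 1 + 2/3 = 1
((¬¬ψ + (χ ⇔ (χ ⇔ ψ))) ⇒ (¬φ ⇒ (ψ ⇒ ψ))) + ((χ ⇒ ¬φ) + ((ψ ⇔ φ) ⇒ φ)) = 1 + 1 = 1

1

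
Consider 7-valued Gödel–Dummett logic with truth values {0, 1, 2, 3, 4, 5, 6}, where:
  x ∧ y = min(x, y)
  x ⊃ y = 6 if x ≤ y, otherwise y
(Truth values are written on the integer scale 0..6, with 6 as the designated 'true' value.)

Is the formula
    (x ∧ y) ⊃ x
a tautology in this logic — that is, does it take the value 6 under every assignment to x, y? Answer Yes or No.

At x = 1, y = 4, for instance:
x ∧ y = 1 ∧ 4 = 1
(x ∧ y) ⊃ x = 1 ⊃ 1 = 6
and checking the remaining 48 assignments likewise gives ≥ 6 in every case.

Yes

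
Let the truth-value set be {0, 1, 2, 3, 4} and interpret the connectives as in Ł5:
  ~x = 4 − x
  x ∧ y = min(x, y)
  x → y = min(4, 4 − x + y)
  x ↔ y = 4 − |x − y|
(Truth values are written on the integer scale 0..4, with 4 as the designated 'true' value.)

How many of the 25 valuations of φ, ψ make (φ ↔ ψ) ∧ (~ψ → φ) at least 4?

value 4: 3 assignments (counts)
value 3: 6 assignments
value 2: 7 assignments
value 1: 6 assignments
value 0: 3 assignments
So 3 of the 25 assignments meet the threshold.

3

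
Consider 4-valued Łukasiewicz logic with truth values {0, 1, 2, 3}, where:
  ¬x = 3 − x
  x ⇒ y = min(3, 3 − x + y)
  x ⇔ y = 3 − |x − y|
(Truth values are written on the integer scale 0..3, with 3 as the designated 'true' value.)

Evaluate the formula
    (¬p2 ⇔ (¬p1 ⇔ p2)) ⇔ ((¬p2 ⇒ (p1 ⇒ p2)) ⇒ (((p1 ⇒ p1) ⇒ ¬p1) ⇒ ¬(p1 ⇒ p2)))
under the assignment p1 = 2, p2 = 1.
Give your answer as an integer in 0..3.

2

¬p2 = ¬1 = 2
¬p1 = ¬2 = 1
¬p1 ⇔ p2 = 1 ⇔ 1 = 3
¬p2 ⇔ (¬p1 ⇔ p2) = 2 ⇔ 3 = 2
¬p2 = ¬1 = 2
p1 ⇒ p2 = 2 ⇒ 1 = 2
¬p2 ⇒ (p1 ⇒ p2) = 2 ⇒ 2 = 3
p1 ⇒ p1 = 2 ⇒ 2 = 3
¬p1 = ¬2 = 1
(p1 ⇒ p1) ⇒ ¬p1 = 3 ⇒ 1 = 1
p1 ⇒ p2 = 2 ⇒ 1 = 2
¬(p1 ⇒ p2) = ¬2 = 1
((p1 ⇒ p1) ⇒ ¬p1) ⇒ ¬(p1 ⇒ p2) = 1 ⇒ 1 = 3
(¬p2 ⇒ (p1 ⇒ p2)) ⇒ (((p1 ⇒ p1) ⇒ ¬p1) ⇒ ¬(p1 ⇒ p2)) = 3 ⇒ 3 = 3
(¬p2 ⇔ (¬p1 ⇔ p2)) ⇔ ((¬p2 ⇒ (p1 ⇒ p2)) ⇒ (((p1 ⇒ p1) ⇒ ¬p1) ⇒ ¬(p1 ⇒ p2))) = 2 ⇔ 3 = 2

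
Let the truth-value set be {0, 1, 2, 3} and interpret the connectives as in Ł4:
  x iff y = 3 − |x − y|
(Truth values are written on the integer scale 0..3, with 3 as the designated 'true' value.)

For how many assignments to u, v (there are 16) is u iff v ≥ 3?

4

u = 0, v = 0 ↦ 3  ≥
u = 0, v = 1 ↦ 2  <
u = 0, v = 2 ↦ 1  <
u = 0, v = 3 ↦ 0  <
u = 1, v = 0 ↦ 2  <
u = 1, v = 1 ↦ 3  ≥
u = 1, v = 2 ↦ 2  <
u = 1, v = 3 ↦ 1  <
u = 2, v = 0 ↦ 1  <
u = 2, v = 1 ↦ 2  <
u = 2, v = 2 ↦ 3  ≥
u = 2, v = 3 ↦ 2  <
u = 3, v = 0 ↦ 0  <
u = 3, v = 1 ↦ 1  <
u = 3, v = 2 ↦ 2  <
u = 3, v = 3 ↦ 3  ≥
So 4 of the 16 assignments meet the threshold.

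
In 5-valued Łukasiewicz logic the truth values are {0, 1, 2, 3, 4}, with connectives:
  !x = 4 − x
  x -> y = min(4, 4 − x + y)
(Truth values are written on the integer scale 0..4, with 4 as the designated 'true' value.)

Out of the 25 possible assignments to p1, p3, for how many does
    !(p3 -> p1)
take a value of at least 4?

value 4: 1 assignment (counts)
value 3: 2 assignments
value 2: 3 assignments
value 1: 4 assignments
value 0: 15 assignments
So 1 of the 25 assignments meets the threshold.

1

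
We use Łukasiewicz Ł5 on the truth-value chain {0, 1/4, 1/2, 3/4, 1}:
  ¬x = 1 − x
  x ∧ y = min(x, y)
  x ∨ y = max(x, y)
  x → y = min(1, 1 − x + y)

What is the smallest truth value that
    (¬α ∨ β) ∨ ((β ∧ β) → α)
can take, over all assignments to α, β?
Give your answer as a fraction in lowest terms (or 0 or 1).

Take α = 1/4, β = 1/2:
¬α = ¬1/4 = 3/4
¬α ∨ β = 3/4 ∨ 1/2 = 3/4
β ∧ β = 1/2 ∧ 1/2 = 1/2
(β ∧ β) → α = 1/2 → 1/4 = 3/4
(¬α ∨ β) ∨ ((β ∧ β) → α) = 3/4 ∨ 3/4 = 3/4
No assignment yields a value below 3/4, so this is the minimum.

3/4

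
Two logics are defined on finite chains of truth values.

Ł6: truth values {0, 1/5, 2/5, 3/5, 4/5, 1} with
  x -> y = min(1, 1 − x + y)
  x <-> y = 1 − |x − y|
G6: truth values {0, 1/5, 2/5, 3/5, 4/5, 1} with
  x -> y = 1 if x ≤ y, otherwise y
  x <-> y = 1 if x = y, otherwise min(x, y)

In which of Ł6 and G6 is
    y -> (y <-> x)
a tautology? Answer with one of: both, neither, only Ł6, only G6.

neither

In Ł6: at x = 0, y = 3/5 the value is 4/5 — not a tautology.
In G6: at x = 0, y = 1/5 the value is 0 — not a tautology.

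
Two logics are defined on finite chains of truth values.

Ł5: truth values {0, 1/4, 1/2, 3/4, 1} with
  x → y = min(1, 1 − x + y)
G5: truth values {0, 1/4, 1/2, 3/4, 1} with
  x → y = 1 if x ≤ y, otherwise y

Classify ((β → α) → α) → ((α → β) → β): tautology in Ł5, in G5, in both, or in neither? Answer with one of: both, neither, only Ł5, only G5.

only Ł5

In Ł5: every assignment gives 1 — tautology.
In G5: at α = 0, β = 1/4 the value is 1/4 — not a tautology.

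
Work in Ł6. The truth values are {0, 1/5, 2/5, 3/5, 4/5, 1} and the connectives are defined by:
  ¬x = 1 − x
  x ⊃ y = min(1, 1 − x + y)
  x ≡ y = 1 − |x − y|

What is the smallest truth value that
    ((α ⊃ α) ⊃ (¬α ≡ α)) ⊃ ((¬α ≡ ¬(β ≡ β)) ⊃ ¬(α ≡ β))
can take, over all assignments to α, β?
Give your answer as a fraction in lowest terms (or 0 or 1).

Take α = 3/5, β = 3/5:
α ⊃ α = 3/5 ⊃ 3/5 = 1
¬α = ¬3/5 = 2/5
¬α ≡ α = 2/5 ≡ 3/5 = 4/5
(α ⊃ α) ⊃ (¬α ≡ α) = 1 ⊃ 4/5 = 4/5
¬α = ¬3/5 = 2/5
β ≡ β = 3/5 ≡ 3/5 = 1
¬(β ≡ β) = ¬1 = 0
¬α ≡ ¬(β ≡ β) = 2/5 ≡ 0 = 3/5
α ≡ β = 3/5 ≡ 3/5 = 1
¬(α ≡ β) = ¬1 = 0
(¬α ≡ ¬(β ≡ β)) ⊃ ¬(α ≡ β) = 3/5 ⊃ 0 = 2/5
((α ⊃ α) ⊃ (¬α ≡ α)) ⊃ ((¬α ≡ ¬(β ≡ β)) ⊃ ¬(α ≡ β)) = 4/5 ⊃ 2/5 = 3/5
No assignment yields a value below 3/5, so this is the minimum.

3/5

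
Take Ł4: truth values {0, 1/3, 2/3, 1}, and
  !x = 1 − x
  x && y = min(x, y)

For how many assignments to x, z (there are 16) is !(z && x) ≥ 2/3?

x = 0, z = 0 ↦ 1  ≥
x = 0, z = 1/3 ↦ 1  ≥
x = 0, z = 2/3 ↦ 1  ≥
x = 0, z = 1 ↦ 1  ≥
x = 1/3, z = 0 ↦ 1  ≥
x = 1/3, z = 1/3 ↦ 2/3  ≥
x = 1/3, z = 2/3 ↦ 2/3  ≥
x = 1/3, z = 1 ↦ 2/3  ≥
x = 2/3, z = 0 ↦ 1  ≥
x = 2/3, z = 1/3 ↦ 2/3  ≥
x = 2/3, z = 2/3 ↦ 1/3  <
x = 2/3, z = 1 ↦ 1/3  <
x = 1, z = 0 ↦ 1  ≥
x = 1, z = 1/3 ↦ 2/3  ≥
x = 1, z = 2/3 ↦ 1/3  <
x = 1, z = 1 ↦ 0  <
So 12 of the 16 assignments meet the threshold.

12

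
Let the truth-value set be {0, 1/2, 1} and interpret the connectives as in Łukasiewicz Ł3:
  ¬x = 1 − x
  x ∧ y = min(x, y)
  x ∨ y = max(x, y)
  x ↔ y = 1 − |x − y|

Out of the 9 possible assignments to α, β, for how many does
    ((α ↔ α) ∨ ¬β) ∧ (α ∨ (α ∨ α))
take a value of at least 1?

3

α = 0, β = 0 ↦ 0  <
α = 0, β = 1/2 ↦ 0  <
α = 0, β = 1 ↦ 0  <
α = 1/2, β = 0 ↦ 1/2  <
α = 1/2, β = 1/2 ↦ 1/2  <
α = 1/2, β = 1 ↦ 1/2  <
α = 1, β = 0 ↦ 1  ≥
α = 1, β = 1/2 ↦ 1  ≥
α = 1, β = 1 ↦ 1  ≥
So 3 of the 9 assignments meet the threshold.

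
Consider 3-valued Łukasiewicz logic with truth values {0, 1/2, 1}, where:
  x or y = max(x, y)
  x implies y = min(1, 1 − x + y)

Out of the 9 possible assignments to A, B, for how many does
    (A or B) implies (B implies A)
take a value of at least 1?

7

A = 0, B = 0 ↦ 1  ≥
A = 0, B = 1/2 ↦ 1  ≥
A = 0, B = 1 ↦ 0  <
A = 1/2, B = 0 ↦ 1  ≥
A = 1/2, B = 1/2 ↦ 1  ≥
A = 1/2, B = 1 ↦ 1/2  <
A = 1, B = 0 ↦ 1  ≥
A = 1, B = 1/2 ↦ 1  ≥
A = 1, B = 1 ↦ 1  ≥
So 7 of the 9 assignments meet the threshold.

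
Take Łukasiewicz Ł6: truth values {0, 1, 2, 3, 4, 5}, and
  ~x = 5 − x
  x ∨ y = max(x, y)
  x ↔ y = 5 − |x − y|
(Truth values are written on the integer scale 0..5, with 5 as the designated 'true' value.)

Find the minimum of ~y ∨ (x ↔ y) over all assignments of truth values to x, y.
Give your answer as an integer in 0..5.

0

Take x = 0, y = 5:
~y = ~5 = 0
x ↔ y = 0 ↔ 5 = 0
~y ∨ (x ↔ y) = 0 ∨ 0 = 0
No assignment yields a value below 0, so this is the minimum.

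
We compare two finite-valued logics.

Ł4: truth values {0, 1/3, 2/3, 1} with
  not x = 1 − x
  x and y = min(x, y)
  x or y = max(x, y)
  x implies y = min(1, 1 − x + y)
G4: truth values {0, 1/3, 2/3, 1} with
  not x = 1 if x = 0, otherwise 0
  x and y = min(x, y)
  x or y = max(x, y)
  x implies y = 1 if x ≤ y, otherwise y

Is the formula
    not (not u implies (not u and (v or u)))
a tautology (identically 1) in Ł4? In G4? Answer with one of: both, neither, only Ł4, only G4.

In Ł4: at u = 0, v = 1/3 the value is 2/3 — not a tautology.
In G4: at u = 0, v = 1/3 the value is 0 — not a tautology.

neither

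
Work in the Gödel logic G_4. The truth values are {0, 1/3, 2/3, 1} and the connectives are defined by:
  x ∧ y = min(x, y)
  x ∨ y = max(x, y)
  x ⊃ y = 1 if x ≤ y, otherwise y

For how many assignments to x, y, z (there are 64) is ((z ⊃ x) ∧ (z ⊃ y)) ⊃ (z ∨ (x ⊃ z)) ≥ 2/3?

46

value 1: 44 assignments (counts)
value 2/3: 2 assignments (counts)
value 1/3: 6 assignments
value 0: 12 assignments
So 46 of the 64 assignments meet the threshold.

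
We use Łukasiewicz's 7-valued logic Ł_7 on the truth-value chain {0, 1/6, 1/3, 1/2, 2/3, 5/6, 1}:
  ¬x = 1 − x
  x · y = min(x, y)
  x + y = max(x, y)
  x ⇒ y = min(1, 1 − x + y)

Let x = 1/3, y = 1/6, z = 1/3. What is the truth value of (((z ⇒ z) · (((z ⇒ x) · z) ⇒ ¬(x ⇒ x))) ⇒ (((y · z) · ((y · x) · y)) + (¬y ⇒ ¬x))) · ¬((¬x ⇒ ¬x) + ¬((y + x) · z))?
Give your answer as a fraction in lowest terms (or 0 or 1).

z ⇒ z = 1/3 ⇒ 1/3 = 1
z ⇒ x = 1/3 ⇒ 1/3 = 1
(z ⇒ x) · z = 1 · 1/3 = 1/3
x ⇒ x = 1/3 ⇒ 1/3 = 1
¬(x ⇒ x) = ¬1 = 0
((z ⇒ x) · z) ⇒ ¬(x ⇒ x) = 1/3 ⇒ 0 = 2/3
(z ⇒ z) · (((z ⇒ x) · z) ⇒ ¬(x ⇒ x)) = 1 · 2/3 = 2/3
y · z = 1/6 · 1/3 = 1/6
y · x = 1/6 · 1/3 = 1/6
(y · x) · y = 1/6 · 1/6 = 1/6
(y · z) · ((y · x) · y) = 1/6 · 1/6 = 1/6
¬y = ¬1/6 = 5/6
¬x = ¬1/3 = 2/3
¬y ⇒ ¬x = 5/6 ⇒ 2/3 = 5/6
((y · z) · ((y · x) · y)) + (¬y ⇒ ¬x) = 1/6 + 5/6 = 5/6
((z ⇒ z) · (((z ⇒ x) · z) ⇒ ¬(x ⇒ x))) ⇒ (((y · z) · ((y · x) · y)) + (¬y ⇒ ¬x)) = 2/3 ⇒ 5/6 = 1
¬x = ¬1/3 = 2/3
¬x = ¬1/3 = 2/3
¬x ⇒ ¬x = 2/3 ⇒ 2/3 = 1
y + x = 1/6 + 1/3 = 1/3
(y + x) · z = 1/3 · 1/3 = 1/3
¬((y + x) · z) = ¬1/3 = 2/3
(¬x ⇒ ¬x) + ¬((y + x) · z) = 1 + 2/3 = 1
¬((¬x ⇒ ¬x) + ¬((y + x) · z)) = ¬1 = 0
(((z ⇒ z) · (((z ⇒ x) · z) ⇒ ¬(x ⇒ x))) ⇒ (((y · z) · ((y · x) · y)) + (¬y ⇒ ¬x))) · ¬((¬x ⇒ ¬x) + ¬((y + x) · z)) = 1 · 0 = 0

0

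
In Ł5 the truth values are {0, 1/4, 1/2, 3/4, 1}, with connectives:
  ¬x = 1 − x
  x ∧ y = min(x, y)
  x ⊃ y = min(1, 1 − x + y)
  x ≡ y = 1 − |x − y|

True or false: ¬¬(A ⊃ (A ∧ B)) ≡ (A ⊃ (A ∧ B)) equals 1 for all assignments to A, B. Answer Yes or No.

At A = 1/4, B = 3/4, for instance:
A ∧ B = 1/4 ∧ 3/4 = 1/4
A ⊃ (A ∧ B) = 1/4 ⊃ 1/4 = 1
¬(A ⊃ (A ∧ B)) = ¬1 = 0
¬¬(A ⊃ (A ∧ B)) = ¬0 = 1
¬¬(A ⊃ (A ∧ B)) ≡ (A ⊃ (A ∧ B)) = 1 ≡ 1 = 1
and checking the remaining 24 assignments likewise gives ≥ 1 in every case.

Yes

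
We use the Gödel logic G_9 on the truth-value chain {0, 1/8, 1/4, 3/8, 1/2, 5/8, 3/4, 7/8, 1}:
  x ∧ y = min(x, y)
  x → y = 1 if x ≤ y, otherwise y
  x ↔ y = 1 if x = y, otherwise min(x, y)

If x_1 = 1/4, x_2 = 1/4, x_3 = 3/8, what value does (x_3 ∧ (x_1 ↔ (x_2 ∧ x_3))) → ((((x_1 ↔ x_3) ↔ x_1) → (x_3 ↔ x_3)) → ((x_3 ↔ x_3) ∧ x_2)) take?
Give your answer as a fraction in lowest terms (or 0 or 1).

x_2 ∧ x_3 = 1/4 ∧ 3/8 = 1/4
x_1 ↔ (x_2 ∧ x_3) = 1/4 ↔ 1/4 = 1
x_3 ∧ (x_1 ↔ (x_2 ∧ x_3)) = 3/8 ∧ 1 = 3/8
x_1 ↔ x_3 = 1/4 ↔ 3/8 = 1/4
(x_1 ↔ x_3) ↔ x_1 = 1/4 ↔ 1/4 = 1
x_3 ↔ x_3 = 3/8 ↔ 3/8 = 1
((x_1 ↔ x_3) ↔ x_1) → (x_3 ↔ x_3) = 1 → 1 = 1
x_3 ↔ x_3 = 3/8 ↔ 3/8 = 1
(x_3 ↔ x_3) ∧ x_2 = 1 ∧ 1/4 = 1/4
(((x_1 ↔ x_3) ↔ x_1) → (x_3 ↔ x_3)) → ((x_3 ↔ x_3) ∧ x_2) = 1 → 1/4 = 1/4
(x_3 ∧ (x_1 ↔ (x_2 ∧ x_3))) → ((((x_1 ↔ x_3) ↔ x_1) → (x_3 ↔ x_3)) → ((x_3 ↔ x_3) ∧ x_2)) = 3/8 → 1/4 = 1/4

1/4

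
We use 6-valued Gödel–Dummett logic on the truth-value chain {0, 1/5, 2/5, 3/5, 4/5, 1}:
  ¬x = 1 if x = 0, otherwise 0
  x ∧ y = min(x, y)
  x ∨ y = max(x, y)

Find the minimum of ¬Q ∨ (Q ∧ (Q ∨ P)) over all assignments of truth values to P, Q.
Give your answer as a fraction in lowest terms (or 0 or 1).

1/5

Take P = 0, Q = 1/5:
¬Q = ¬1/5 = 0
Q ∨ P = 1/5 ∨ 0 = 1/5
Q ∧ (Q ∨ P) = 1/5 ∧ 1/5 = 1/5
¬Q ∨ (Q ∧ (Q ∨ P)) = 0 ∨ 1/5 = 1/5
No assignment yields a value below 1/5, so this is the minimum.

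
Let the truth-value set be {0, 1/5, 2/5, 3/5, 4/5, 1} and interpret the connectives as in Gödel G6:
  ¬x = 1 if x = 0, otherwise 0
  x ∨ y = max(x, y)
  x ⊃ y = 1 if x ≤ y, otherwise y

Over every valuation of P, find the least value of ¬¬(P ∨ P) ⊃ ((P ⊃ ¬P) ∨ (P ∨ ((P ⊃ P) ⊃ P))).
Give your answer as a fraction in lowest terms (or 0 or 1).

Take P = 1/5:
P ∨ P = 1/5 ∨ 1/5 = 1/5
¬(P ∨ P) = ¬1/5 = 0
¬¬(P ∨ P) = ¬0 = 1
¬P = ¬1/5 = 0
P ⊃ ¬P = 1/5 ⊃ 0 = 0
P ⊃ P = 1/5 ⊃ 1/5 = 1
(P ⊃ P) ⊃ P = 1 ⊃ 1/5 = 1/5
P ∨ ((P ⊃ P) ⊃ P) = 1/5 ∨ 1/5 = 1/5
(P ⊃ ¬P) ∨ (P ∨ ((P ⊃ P) ⊃ P)) = 0 ∨ 1/5 = 1/5
¬¬(P ∨ P) ⊃ ((P ⊃ ¬P) ∨ (P ∨ ((P ⊃ P) ⊃ P))) = 1 ⊃ 1/5 = 1/5
No assignment yields a value below 1/5, so this is the minimum.

1/5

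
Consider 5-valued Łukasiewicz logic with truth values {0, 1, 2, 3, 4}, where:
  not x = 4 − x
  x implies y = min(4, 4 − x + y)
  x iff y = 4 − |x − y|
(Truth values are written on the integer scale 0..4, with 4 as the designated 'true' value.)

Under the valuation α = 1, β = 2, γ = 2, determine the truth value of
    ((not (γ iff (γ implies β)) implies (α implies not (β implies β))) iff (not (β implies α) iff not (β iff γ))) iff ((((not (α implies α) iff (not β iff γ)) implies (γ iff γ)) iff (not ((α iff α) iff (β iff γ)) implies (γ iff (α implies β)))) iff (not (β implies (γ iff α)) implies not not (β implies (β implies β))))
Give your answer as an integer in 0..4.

γ implies β = 2 implies 2 = 4
γ iff (γ implies β) = 2 iff 4 = 2
not (γ iff (γ implies β)) = not 2 = 2
β implies β = 2 implies 2 = 4
not (β implies β) = not 4 = 0
α implies not (β implies β) = 1 implies 0 = 3
not (γ iff (γ implies β)) implies (α implies not (β implies β)) = 2 implies 3 = 4
β implies α = 2 implies 1 = 3
not (β implies α) = not 3 = 1
β iff γ = 2 iff 2 = 4
not (β iff γ) = not 4 = 0
not (β implies α) iff not (β iff γ) = 1 iff 0 = 3
(not (γ iff (γ implies β)) implies (α implies not (β implies β))) iff (not (β implies α) iff not (β iff γ)) = 4 iff 3 = 3
α implies α = 1 implies 1 = 4
not (α implies α) = not 4 = 0
not β = not 2 = 2
not β iff γ = 2 iff 2 = 4
not (α implies α) iff (not β iff γ) = 0 iff 4 = 0
γ iff γ = 2 iff 2 = 4
(not (α implies α) iff (not β iff γ)) implies (γ iff γ) = 0 implies 4 = 4
α iff α = 1 iff 1 = 4
β iff γ = 2 iff 2 = 4
(α iff α) iff (β iff γ) = 4 iff 4 = 4
not ((α iff α) iff (β iff γ)) = not 4 = 0
α implies β = 1 implies 2 = 4
γ iff (α implies β) = 2 iff 4 = 2
not ((α iff α) iff (β iff γ)) implies (γ iff (α implies β)) = 0 implies 2 = 4
((not (α implies α) iff (not β iff γ)) implies (γ iff γ)) iff (not ((α iff α) iff (β iff γ)) implies (γ iff (α implies β))) = 4 iff 4 = 4
γ iff α = 2 iff 1 = 3
β implies (γ iff α) = 2 implies 3 = 4
not (β implies (γ iff α)) = not 4 = 0
β implies β = 2 implies 2 = 4
β implies (β implies β) = 2 implies 4 = 4
not (β implies (β implies β)) = not 4 = 0
not not (β implies (β implies β)) = not 0 = 4
not (β implies (γ iff α)) implies not not (β implies (β implies β)) = 0 implies 4 = 4
(((not (α implies α) iff (not β iff γ)) implies (γ iff γ)) iff (not ((α iff α) iff (β iff γ)) implies (γ iff (α implies β)))) iff (not (β implies (γ iff α)) implies not not (β implies (β implies β))) = 4 iff 4 = 4
((not (γ iff (γ implies β)) implies (α implies not (β implies β))) iff (not (β implies α) iff not (β iff γ))) iff ((((not (α implies α) iff (not β iff γ)) implies (γ iff γ)) iff (not ((α iff α) iff (β iff γ)) implies (γ iff (α implies β)))) iff (not (β implies (γ iff α)) implies not not (β implies (β implies β)))) = 3 iff 4 = 3

3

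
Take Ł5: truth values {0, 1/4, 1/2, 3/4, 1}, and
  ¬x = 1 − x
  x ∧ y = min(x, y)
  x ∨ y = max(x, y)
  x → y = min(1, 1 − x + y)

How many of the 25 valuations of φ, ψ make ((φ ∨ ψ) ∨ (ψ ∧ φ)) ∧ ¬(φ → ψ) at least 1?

value 1: 1 assignment (counts)
value 3/4: 2 assignments
value 1/2: 3 assignments
value 1/4: 4 assignments
value 0: 15 assignments
So 1 of the 25 assignments meets the threshold.

1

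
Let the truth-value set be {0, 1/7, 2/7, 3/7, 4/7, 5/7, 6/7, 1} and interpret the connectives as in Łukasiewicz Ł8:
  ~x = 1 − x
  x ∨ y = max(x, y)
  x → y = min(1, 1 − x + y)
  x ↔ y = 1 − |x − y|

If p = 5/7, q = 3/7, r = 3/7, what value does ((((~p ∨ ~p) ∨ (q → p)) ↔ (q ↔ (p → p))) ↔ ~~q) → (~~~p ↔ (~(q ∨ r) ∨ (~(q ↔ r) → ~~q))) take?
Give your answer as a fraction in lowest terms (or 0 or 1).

~p = ~5/7 = 2/7
~p = ~5/7 = 2/7
~p ∨ ~p = 2/7 ∨ 2/7 = 2/7
q → p = 3/7 → 5/7 = 1
(~p ∨ ~p) ∨ (q → p) = 2/7 ∨ 1 = 1
p → p = 5/7 → 5/7 = 1
q ↔ (p → p) = 3/7 ↔ 1 = 3/7
((~p ∨ ~p) ∨ (q → p)) ↔ (q ↔ (p → p)) = 1 ↔ 3/7 = 3/7
~q = ~3/7 = 4/7
~~q = ~4/7 = 3/7
(((~p ∨ ~p) ∨ (q → p)) ↔ (q ↔ (p → p))) ↔ ~~q = 3/7 ↔ 3/7 = 1
~p = ~5/7 = 2/7
~~p = ~2/7 = 5/7
~~~p = ~5/7 = 2/7
q ∨ r = 3/7 ∨ 3/7 = 3/7
~(q ∨ r) = ~3/7 = 4/7
q ↔ r = 3/7 ↔ 3/7 = 1
~(q ↔ r) = ~1 = 0
~q = ~3/7 = 4/7
~~q = ~4/7 = 3/7
~(q ↔ r) → ~~q = 0 → 3/7 = 1
~(q ∨ r) ∨ (~(q ↔ r) → ~~q) = 4/7 ∨ 1 = 1
~~~p ↔ (~(q ∨ r) ∨ (~(q ↔ r) → ~~q)) = 2/7 ↔ 1 = 2/7
((((~p ∨ ~p) ∨ (q → p)) ↔ (q ↔ (p → p))) ↔ ~~q) → (~~~p ↔ (~(q ∨ r) ∨ (~(q ↔ r) → ~~q))) = 1 → 2/7 = 2/7

2/7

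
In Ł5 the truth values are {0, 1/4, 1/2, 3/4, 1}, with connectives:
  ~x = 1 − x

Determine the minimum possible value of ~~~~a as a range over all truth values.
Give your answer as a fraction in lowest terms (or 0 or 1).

0

Take a = 0:
~a = ~0 = 1
~~a = ~1 = 0
~~~a = ~0 = 1
~~~~a = ~1 = 0
No assignment yields a value below 0, so this is the minimum.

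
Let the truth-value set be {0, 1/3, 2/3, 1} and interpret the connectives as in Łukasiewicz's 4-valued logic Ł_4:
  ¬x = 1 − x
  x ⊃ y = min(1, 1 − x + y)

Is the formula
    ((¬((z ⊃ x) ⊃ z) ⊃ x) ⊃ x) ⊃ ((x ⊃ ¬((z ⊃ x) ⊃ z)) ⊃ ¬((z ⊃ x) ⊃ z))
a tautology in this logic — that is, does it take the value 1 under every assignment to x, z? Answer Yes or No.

Yes

x = 0, z = 0 ↦ 1
x = 0, z = 1/3 ↦ 1
x = 0, z = 2/3 ↦ 1
x = 0, z = 1 ↦ 1
x = 1/3, z = 0 ↦ 1
x = 1/3, z = 1/3 ↦ 1
x = 1/3, z = 2/3 ↦ 1
x = 1/3, z = 1 ↦ 1
x = 2/3, z = 0 ↦ 1
x = 2/3, z = 1/3 ↦ 1
x = 2/3, z = 2/3 ↦ 1
x = 2/3, z = 1 ↦ 1
x = 1, z = 0 ↦ 1
x = 1, z = 1/3 ↦ 1
x = 1, z = 2/3 ↦ 1
x = 1, z = 1 ↦ 1
Every assignment gives a value ≥ 1.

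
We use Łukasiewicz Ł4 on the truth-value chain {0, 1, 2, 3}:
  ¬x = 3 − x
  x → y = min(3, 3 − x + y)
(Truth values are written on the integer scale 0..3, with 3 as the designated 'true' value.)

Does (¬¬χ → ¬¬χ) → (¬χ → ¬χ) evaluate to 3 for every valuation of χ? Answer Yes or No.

Yes

χ = 0 ↦ 3
χ = 1 ↦ 3
χ = 2 ↦ 3
χ = 3 ↦ 3
Every assignment gives a value ≥ 3.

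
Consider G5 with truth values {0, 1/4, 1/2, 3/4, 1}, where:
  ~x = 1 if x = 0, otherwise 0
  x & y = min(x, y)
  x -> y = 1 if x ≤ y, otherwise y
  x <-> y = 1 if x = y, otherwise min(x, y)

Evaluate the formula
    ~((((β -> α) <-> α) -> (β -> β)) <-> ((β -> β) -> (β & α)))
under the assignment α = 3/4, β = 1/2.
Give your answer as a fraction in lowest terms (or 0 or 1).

0

β -> α = 1/2 -> 3/4 = 1
(β -> α) <-> α = 1 <-> 3/4 = 3/4
β -> β = 1/2 -> 1/2 = 1
((β -> α) <-> α) -> (β -> β) = 3/4 -> 1 = 1
β -> β = 1/2 -> 1/2 = 1
β & α = 1/2 & 3/4 = 1/2
(β -> β) -> (β & α) = 1 -> 1/2 = 1/2
(((β -> α) <-> α) -> (β -> β)) <-> ((β -> β) -> (β & α)) = 1 <-> 1/2 = 1/2
~((((β -> α) <-> α) -> (β -> β)) <-> ((β -> β) -> (β & α))) = ~1/2 = 0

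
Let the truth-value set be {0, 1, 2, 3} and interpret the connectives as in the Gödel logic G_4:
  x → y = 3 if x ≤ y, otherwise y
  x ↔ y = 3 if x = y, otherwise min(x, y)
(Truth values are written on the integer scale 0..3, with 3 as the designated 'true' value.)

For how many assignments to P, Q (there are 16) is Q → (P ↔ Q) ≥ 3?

10

P = 0, Q = 0 ↦ 3  ≥
P = 0, Q = 1 ↦ 0  <
P = 0, Q = 2 ↦ 0  <
P = 0, Q = 3 ↦ 0  <
P = 1, Q = 0 ↦ 3  ≥
P = 1, Q = 1 ↦ 3  ≥
P = 1, Q = 2 ↦ 1  <
P = 1, Q = 3 ↦ 1  <
P = 2, Q = 0 ↦ 3  ≥
P = 2, Q = 1 ↦ 3  ≥
P = 2, Q = 2 ↦ 3  ≥
P = 2, Q = 3 ↦ 2  <
P = 3, Q = 0 ↦ 3  ≥
P = 3, Q = 1 ↦ 3  ≥
P = 3, Q = 2 ↦ 3  ≥
P = 3, Q = 3 ↦ 3  ≥
So 10 of the 16 assignments meet the threshold.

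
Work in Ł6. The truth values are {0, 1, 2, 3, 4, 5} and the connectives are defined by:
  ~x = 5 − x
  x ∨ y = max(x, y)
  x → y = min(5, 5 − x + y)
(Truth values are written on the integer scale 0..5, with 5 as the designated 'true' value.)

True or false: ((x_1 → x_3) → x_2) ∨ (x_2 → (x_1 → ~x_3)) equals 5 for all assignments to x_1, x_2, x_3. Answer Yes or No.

No

Counterexample: take x_1 = 2, x_2 = 4, x_3 = 5.
x_1 → x_3 = 2 → 5 = 5
(x_1 → x_3) → x_2 = 5 → 4 = 4
~x_3 = ~5 = 0
x_1 → ~x_3 = 2 → 0 = 3
x_2 → (x_1 → ~x_3) = 4 → 3 = 4
((x_1 → x_3) → x_2) ∨ (x_2 → (x_1 → ~x_3)) = 4 ∨ 4 = 4
This gives 4 ≠ 5.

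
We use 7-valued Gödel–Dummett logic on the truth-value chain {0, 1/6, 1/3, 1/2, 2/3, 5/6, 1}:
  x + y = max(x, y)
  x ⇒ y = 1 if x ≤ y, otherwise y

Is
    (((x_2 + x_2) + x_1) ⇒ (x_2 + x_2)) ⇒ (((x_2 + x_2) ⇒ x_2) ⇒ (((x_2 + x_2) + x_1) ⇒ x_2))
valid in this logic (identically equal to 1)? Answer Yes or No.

Yes

At x_1 = 1/3, x_2 = 2/3, for instance:
x_2 + x_2 = 2/3 + 2/3 = 2/3
(x_2 + x_2) + x_1 = 2/3 + 1/3 = 2/3
x_2 + x_2 = 2/3 + 2/3 = 2/3
((x_2 + x_2) + x_1) ⇒ (x_2 + x_2) = 2/3 ⇒ 2/3 = 1
(x_2 + x_2) ⇒ x_2 = 2/3 ⇒ 2/3 = 1
((x_2 + x_2) + x_1) ⇒ x_2 = 2/3 ⇒ 2/3 = 1
((x_2 + x_2) ⇒ x_2) ⇒ (((x_2 + x_2) + x_1) ⇒ x_2) = 1 ⇒ 1 = 1
(((x_2 + x_2) + x_1) ⇒ (x_2 + x_2)) ⇒ (((x_2 + x_2) ⇒ x_2) ⇒ (((x_2 + x_2) + x_1) ⇒ x_2)) = 1 ⇒ 1 = 1
and checking the remaining 48 assignments likewise gives ≥ 1 in every case.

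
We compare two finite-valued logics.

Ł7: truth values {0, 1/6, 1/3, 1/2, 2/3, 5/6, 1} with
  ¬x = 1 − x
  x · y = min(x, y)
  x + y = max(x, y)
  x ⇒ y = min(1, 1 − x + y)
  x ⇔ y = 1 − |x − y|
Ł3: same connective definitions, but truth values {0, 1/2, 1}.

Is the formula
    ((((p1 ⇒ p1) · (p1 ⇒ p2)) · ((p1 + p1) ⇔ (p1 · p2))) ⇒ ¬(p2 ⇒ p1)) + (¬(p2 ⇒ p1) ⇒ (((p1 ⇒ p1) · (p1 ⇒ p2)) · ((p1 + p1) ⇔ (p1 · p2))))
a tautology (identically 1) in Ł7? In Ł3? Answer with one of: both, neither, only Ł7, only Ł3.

In Ł7: every assignment gives 1 — tautology.
In Ł3: every assignment gives 1 — tautology.

both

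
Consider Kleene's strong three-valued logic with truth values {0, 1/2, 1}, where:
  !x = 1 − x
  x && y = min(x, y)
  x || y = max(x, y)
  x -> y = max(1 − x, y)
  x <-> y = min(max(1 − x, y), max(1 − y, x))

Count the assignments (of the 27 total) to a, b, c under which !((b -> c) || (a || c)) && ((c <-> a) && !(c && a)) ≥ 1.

value 1: 1 assignment (counts)
value 1/2: 7 assignments
value 0: 19 assignments
So 1 of the 27 assignments meets the threshold.

1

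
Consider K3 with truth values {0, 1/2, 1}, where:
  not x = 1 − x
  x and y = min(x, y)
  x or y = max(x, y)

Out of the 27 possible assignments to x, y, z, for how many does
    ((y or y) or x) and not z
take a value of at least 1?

5

value 1: 5 assignments (counts)
value 1/2: 11 assignments
value 0: 11 assignments
So 5 of the 27 assignments meet the threshold.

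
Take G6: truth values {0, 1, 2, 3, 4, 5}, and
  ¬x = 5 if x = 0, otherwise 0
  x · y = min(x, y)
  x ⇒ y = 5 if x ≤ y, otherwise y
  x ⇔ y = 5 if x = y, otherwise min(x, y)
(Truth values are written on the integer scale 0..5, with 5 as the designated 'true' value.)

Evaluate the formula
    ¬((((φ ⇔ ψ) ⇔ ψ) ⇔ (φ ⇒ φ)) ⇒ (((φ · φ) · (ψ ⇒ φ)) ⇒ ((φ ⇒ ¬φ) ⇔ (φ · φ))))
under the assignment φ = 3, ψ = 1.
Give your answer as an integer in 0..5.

φ ⇔ ψ = 3 ⇔ 1 = 1
(φ ⇔ ψ) ⇔ ψ = 1 ⇔ 1 = 5
φ ⇒ φ = 3 ⇒ 3 = 5
((φ ⇔ ψ) ⇔ ψ) ⇔ (φ ⇒ φ) = 5 ⇔ 5 = 5
φ · φ = 3 · 3 = 3
ψ ⇒ φ = 1 ⇒ 3 = 5
(φ · φ) · (ψ ⇒ φ) = 3 · 5 = 3
¬φ = ¬3 = 0
φ ⇒ ¬φ = 3 ⇒ 0 = 0
φ · φ = 3 · 3 = 3
(φ ⇒ ¬φ) ⇔ (φ · φ) = 0 ⇔ 3 = 0
((φ · φ) · (ψ ⇒ φ)) ⇒ ((φ ⇒ ¬φ) ⇔ (φ · φ)) = 3 ⇒ 0 = 0
(((φ ⇔ ψ) ⇔ ψ) ⇔ (φ ⇒ φ)) ⇒ (((φ · φ) · (ψ ⇒ φ)) ⇒ ((φ ⇒ ¬φ) ⇔ (φ · φ))) = 5 ⇒ 0 = 0
¬((((φ ⇔ ψ) ⇔ ψ) ⇔ (φ ⇒ φ)) ⇒ (((φ · φ) · (ψ ⇒ φ)) ⇒ ((φ ⇒ ¬φ) ⇔ (φ · φ)))) = ¬0 = 5

5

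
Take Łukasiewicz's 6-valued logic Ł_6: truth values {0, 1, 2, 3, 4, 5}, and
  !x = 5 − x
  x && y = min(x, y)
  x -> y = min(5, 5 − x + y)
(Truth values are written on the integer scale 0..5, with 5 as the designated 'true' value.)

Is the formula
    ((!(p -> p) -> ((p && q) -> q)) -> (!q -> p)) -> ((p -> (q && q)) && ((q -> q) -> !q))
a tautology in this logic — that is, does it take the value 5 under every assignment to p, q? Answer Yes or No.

Counterexample: take p = 0, q = 3.
p -> p = 0 -> 0 = 5
!(p -> p) = !5 = 0
p && q = 0 && 3 = 0
(p && q) -> q = 0 -> 3 = 5
!(p -> p) -> ((p && q) -> q) = 0 -> 5 = 5
!q = !3 = 2
!q -> p = 2 -> 0 = 3
(!(p -> p) -> ((p && q) -> q)) -> (!q -> p) = 5 -> 3 = 3
q && q = 3 && 3 = 3
p -> (q && q) = 0 -> 3 = 5
q -> q = 3 -> 3 = 5
!q = !3 = 2
(q -> q) -> !q = 5 -> 2 = 2
(p -> (q && q)) && ((q -> q) -> !q) = 5 && 2 = 2
((!(p -> p) -> ((p && q) -> q)) -> (!q -> p)) -> ((p -> (q && q)) && ((q -> q) -> !q)) = 3 -> 2 = 4
This gives 4 ≠ 5.

No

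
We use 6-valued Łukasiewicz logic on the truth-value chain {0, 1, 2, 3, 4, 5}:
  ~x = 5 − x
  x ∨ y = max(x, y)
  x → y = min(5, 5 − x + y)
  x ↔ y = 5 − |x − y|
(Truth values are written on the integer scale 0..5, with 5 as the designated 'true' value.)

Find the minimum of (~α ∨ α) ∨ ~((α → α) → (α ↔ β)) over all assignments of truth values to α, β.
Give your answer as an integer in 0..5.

3

Take α = 2, β = 0:
~α = ~2 = 3
~α ∨ α = 3 ∨ 2 = 3
α → α = 2 → 2 = 5
α ↔ β = 2 ↔ 0 = 3
(α → α) → (α ↔ β) = 5 → 3 = 3
~((α → α) → (α ↔ β)) = ~3 = 2
(~α ∨ α) ∨ ~((α → α) → (α ↔ β)) = 3 ∨ 2 = 3
No assignment yields a value below 3, so this is the minimum.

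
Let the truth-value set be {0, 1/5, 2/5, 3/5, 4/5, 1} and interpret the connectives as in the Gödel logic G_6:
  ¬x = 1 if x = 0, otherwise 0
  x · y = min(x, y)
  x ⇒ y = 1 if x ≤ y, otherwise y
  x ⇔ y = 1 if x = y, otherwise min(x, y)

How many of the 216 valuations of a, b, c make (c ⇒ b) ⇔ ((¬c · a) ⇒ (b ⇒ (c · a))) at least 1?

101

value 1: 101 assignments (counts)
value 4/5: 6 assignments
value 3/5: 12 assignments
value 2/5: 18 assignments
value 1/5: 24 assignments
value 0: 55 assignments
So 101 of the 216 assignments meet the threshold.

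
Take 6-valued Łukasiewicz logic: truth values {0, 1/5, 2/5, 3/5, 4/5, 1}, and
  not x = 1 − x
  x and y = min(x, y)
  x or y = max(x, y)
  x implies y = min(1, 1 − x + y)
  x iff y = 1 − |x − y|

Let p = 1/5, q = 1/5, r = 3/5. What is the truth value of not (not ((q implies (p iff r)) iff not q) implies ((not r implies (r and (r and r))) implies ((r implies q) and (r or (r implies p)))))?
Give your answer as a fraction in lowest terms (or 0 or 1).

p iff r = 1/5 iff 3/5 = 3/5
q implies (p iff r) = 1/5 implies 3/5 = 1
not q = not 1/5 = 4/5
(q implies (p iff r)) iff not q = 1 iff 4/5 = 4/5
not ((q implies (p iff r)) iff not q) = not 4/5 = 1/5
not r = not 3/5 = 2/5
r and r = 3/5 and 3/5 = 3/5
r and (r and r) = 3/5 and 3/5 = 3/5
not r implies (r and (r and r)) = 2/5 implies 3/5 = 1
r implies q = 3/5 implies 1/5 = 3/5
r implies p = 3/5 implies 1/5 = 3/5
r or (r implies p) = 3/5 or 3/5 = 3/5
(r implies q) and (r or (r implies p)) = 3/5 and 3/5 = 3/5
(not r implies (r and (r and r))) implies ((r implies q) and (r or (r implies p))) = 1 implies 3/5 = 3/5
not ((q implies (p iff r)) iff not q) implies ((not r implies (r and (r and r))) implies ((r implies q) and (r or (r implies p)))) = 1/5 implies 3/5 = 1
not (not ((q implies (p iff r)) iff not q) implies ((not r implies (r and (r and r))) implies ((r implies q) and (r or (r implies p))))) = not 1 = 0

0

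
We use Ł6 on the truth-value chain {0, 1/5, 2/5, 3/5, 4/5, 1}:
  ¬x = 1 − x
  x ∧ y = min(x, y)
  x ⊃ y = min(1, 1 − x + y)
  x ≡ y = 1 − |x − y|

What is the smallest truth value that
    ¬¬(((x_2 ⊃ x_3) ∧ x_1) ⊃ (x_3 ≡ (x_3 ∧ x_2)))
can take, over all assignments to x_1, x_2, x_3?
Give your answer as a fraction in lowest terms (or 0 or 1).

0

Take x_1 = 1, x_2 = 0, x_3 = 1:
x_2 ⊃ x_3 = 0 ⊃ 1 = 1
(x_2 ⊃ x_3) ∧ x_1 = 1 ∧ 1 = 1
x_3 ∧ x_2 = 1 ∧ 0 = 0
x_3 ≡ (x_3 ∧ x_2) = 1 ≡ 0 = 0
((x_2 ⊃ x_3) ∧ x_1) ⊃ (x_3 ≡ (x_3 ∧ x_2)) = 1 ⊃ 0 = 0
¬(((x_2 ⊃ x_3) ∧ x_1) ⊃ (x_3 ≡ (x_3 ∧ x_2))) = ¬0 = 1
¬¬(((x_2 ⊃ x_3) ∧ x_1) ⊃ (x_3 ≡ (x_3 ∧ x_2))) = ¬1 = 0
No assignment yields a value below 0, so this is the minimum.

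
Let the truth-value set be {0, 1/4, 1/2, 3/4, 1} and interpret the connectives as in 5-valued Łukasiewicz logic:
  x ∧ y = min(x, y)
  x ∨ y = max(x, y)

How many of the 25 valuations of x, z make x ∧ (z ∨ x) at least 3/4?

10

value 1: 5 assignments (counts)
value 3/4: 5 assignments (counts)
value 1/2: 5 assignments
value 1/4: 5 assignments
value 0: 5 assignments
So 10 of the 25 assignments meet the threshold.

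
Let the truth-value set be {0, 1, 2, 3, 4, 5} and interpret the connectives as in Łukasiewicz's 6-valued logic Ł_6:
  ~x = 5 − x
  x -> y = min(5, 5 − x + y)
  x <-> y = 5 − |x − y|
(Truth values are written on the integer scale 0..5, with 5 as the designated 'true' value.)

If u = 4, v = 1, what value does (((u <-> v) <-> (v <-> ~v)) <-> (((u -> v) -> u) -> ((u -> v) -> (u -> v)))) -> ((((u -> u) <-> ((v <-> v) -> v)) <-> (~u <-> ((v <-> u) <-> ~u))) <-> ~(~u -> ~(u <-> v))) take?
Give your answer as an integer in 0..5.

1

u <-> v = 4 <-> 1 = 2
~v = ~1 = 4
v <-> ~v = 1 <-> 4 = 2
(u <-> v) <-> (v <-> ~v) = 2 <-> 2 = 5
u -> v = 4 -> 1 = 2
(u -> v) -> u = 2 -> 4 = 5
u -> v = 4 -> 1 = 2
u -> v = 4 -> 1 = 2
(u -> v) -> (u -> v) = 2 -> 2 = 5
((u -> v) -> u) -> ((u -> v) -> (u -> v)) = 5 -> 5 = 5
((u <-> v) <-> (v <-> ~v)) <-> (((u -> v) -> u) -> ((u -> v) -> (u -> v))) = 5 <-> 5 = 5
u -> u = 4 -> 4 = 5
v <-> v = 1 <-> 1 = 5
(v <-> v) -> v = 5 -> 1 = 1
(u -> u) <-> ((v <-> v) -> v) = 5 <-> 1 = 1
~u = ~4 = 1
v <-> u = 1 <-> 4 = 2
~u = ~4 = 1
(v <-> u) <-> ~u = 2 <-> 1 = 4
~u <-> ((v <-> u) <-> ~u) = 1 <-> 4 = 2
((u -> u) <-> ((v <-> v) -> v)) <-> (~u <-> ((v <-> u) <-> ~u)) = 1 <-> 2 = 4
~u = ~4 = 1
u <-> v = 4 <-> 1 = 2
~(u <-> v) = ~2 = 3
~u -> ~(u <-> v) = 1 -> 3 = 5
~(~u -> ~(u <-> v)) = ~5 = 0
(((u -> u) <-> ((v <-> v) -> v)) <-> (~u <-> ((v <-> u) <-> ~u))) <-> ~(~u -> ~(u <-> v)) = 4 <-> 0 = 1
(((u <-> v) <-> (v <-> ~v)) <-> (((u -> v) -> u) -> ((u -> v) -> (u -> v)))) -> ((((u -> u) <-> ((v <-> v) -> v)) <-> (~u <-> ((v <-> u) <-> ~u))) <-> ~(~u -> ~(u <-> v))) = 5 -> 1 = 1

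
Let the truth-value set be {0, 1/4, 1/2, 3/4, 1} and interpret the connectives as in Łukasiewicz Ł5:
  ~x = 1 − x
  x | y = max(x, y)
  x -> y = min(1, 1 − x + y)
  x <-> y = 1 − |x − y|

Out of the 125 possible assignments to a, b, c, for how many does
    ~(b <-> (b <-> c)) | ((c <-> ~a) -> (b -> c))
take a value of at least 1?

106

value 1: 106 assignments (counts)
value 3/4: 14 assignments
value 1/2: 5 assignments
So 106 of the 125 assignments meet the threshold.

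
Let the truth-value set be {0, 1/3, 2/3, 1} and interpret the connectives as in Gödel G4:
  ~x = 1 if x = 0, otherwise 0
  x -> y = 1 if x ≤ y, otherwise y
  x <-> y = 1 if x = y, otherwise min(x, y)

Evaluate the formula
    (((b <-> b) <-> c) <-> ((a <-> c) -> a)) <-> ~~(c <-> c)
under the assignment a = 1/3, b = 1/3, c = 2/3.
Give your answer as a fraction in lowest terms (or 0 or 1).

b <-> b = 1/3 <-> 1/3 = 1
(b <-> b) <-> c = 1 <-> 2/3 = 2/3
a <-> c = 1/3 <-> 2/3 = 1/3
(a <-> c) -> a = 1/3 -> 1/3 = 1
((b <-> b) <-> c) <-> ((a <-> c) -> a) = 2/3 <-> 1 = 2/3
c <-> c = 2/3 <-> 2/3 = 1
~(c <-> c) = ~1 = 0
~~(c <-> c) = ~0 = 1
(((b <-> b) <-> c) <-> ((a <-> c) -> a)) <-> ~~(c <-> c) = 2/3 <-> 1 = 2/3

2/3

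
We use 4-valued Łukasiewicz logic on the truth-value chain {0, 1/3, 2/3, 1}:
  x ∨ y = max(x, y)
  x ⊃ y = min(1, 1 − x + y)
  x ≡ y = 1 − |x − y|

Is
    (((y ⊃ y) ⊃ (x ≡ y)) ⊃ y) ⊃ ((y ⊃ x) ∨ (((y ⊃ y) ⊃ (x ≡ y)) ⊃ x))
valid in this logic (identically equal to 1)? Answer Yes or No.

No

Counterexample: take x = 0, y = 2/3.
y ⊃ y = 2/3 ⊃ 2/3 = 1
x ≡ y = 0 ≡ 2/3 = 1/3
(y ⊃ y) ⊃ (x ≡ y) = 1 ⊃ 1/3 = 1/3
((y ⊃ y) ⊃ (x ≡ y)) ⊃ y = 1/3 ⊃ 2/3 = 1
y ⊃ x = 2/3 ⊃ 0 = 1/3
y ⊃ y = 2/3 ⊃ 2/3 = 1
x ≡ y = 0 ≡ 2/3 = 1/3
(y ⊃ y) ⊃ (x ≡ y) = 1 ⊃ 1/3 = 1/3
((y ⊃ y) ⊃ (x ≡ y)) ⊃ x = 1/3 ⊃ 0 = 2/3
(y ⊃ x) ∨ (((y ⊃ y) ⊃ (x ≡ y)) ⊃ x) = 1/3 ∨ 2/3 = 2/3
(((y ⊃ y) ⊃ (x ≡ y)) ⊃ y) ⊃ ((y ⊃ x) ∨ (((y ⊃ y) ⊃ (x ≡ y)) ⊃ x)) = 1 ⊃ 2/3 = 2/3
This gives 2/3 ≠ 1.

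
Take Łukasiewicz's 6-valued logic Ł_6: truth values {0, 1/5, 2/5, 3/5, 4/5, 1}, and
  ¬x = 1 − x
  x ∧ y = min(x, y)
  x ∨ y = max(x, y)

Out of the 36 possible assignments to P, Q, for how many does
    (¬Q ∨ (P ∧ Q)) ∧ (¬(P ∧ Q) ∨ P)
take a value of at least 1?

value 1: 7 assignments (counts)
value 4/5: 9 assignments
value 3/5: 11 assignments
value 2/5: 5 assignments
value 1/5: 3 assignments
value 0: 1 assignment
So 7 of the 36 assignments meet the threshold.

7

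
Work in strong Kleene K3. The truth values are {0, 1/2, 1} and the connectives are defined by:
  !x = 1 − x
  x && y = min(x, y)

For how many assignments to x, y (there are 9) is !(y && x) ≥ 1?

x = 0, y = 0 ↦ 1  ≥
x = 0, y = 1/2 ↦ 1  ≥
x = 0, y = 1 ↦ 1  ≥
x = 1/2, y = 0 ↦ 1  ≥
x = 1/2, y = 1/2 ↦ 1/2  <
x = 1/2, y = 1 ↦ 1/2  <
x = 1, y = 0 ↦ 1  ≥
x = 1, y = 1/2 ↦ 1/2  <
x = 1, y = 1 ↦ 0  <
So 5 of the 9 assignments meet the threshold.

5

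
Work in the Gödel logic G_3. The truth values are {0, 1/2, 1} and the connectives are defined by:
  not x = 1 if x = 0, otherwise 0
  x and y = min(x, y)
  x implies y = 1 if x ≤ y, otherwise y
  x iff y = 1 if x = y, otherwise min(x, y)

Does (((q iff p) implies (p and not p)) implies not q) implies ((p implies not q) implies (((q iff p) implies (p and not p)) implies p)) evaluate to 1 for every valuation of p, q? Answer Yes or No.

No

Counterexample: take p = 1/2, q = 0.
q iff p = 0 iff 1/2 = 0
not p = not 1/2 = 0
p and not p = 1/2 and 0 = 0
(q iff p) implies (p and not p) = 0 implies 0 = 1
not q = not 0 = 1
((q iff p) implies (p and not p)) implies not q = 1 implies 1 = 1
not q = not 0 = 1
p implies not q = 1/2 implies 1 = 1
q iff p = 0 iff 1/2 = 0
not p = not 1/2 = 0
p and not p = 1/2 and 0 = 0
(q iff p) implies (p and not p) = 0 implies 0 = 1
((q iff p) implies (p and not p)) implies p = 1 implies 1/2 = 1/2
(p implies not q) implies (((q iff p) implies (p and not p)) implies p) = 1 implies 1/2 = 1/2
(((q iff p) implies (p and not p)) implies not q) implies ((p implies not q) implies (((q iff p) implies (p and not p)) implies p)) = 1 implies 1/2 = 1/2
This gives 1/2 ≠ 1.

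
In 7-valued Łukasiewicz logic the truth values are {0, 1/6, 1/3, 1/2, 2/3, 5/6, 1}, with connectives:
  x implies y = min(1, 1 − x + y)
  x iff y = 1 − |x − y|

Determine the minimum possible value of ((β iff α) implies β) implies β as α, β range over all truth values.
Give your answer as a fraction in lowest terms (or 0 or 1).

Take α = 1, β = 0:
β iff α = 0 iff 1 = 0
(β iff α) implies β = 0 implies 0 = 1
((β iff α) implies β) implies β = 1 implies 0 = 0
No assignment yields a value below 0, so this is the minimum.

0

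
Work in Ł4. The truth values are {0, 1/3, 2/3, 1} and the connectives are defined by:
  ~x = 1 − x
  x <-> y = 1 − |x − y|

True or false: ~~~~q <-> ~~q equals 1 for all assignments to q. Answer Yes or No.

q = 0 ↦ 1
q = 1/3 ↦ 1
q = 2/3 ↦ 1
q = 1 ↦ 1
Every assignment gives a value ≥ 1.

Yes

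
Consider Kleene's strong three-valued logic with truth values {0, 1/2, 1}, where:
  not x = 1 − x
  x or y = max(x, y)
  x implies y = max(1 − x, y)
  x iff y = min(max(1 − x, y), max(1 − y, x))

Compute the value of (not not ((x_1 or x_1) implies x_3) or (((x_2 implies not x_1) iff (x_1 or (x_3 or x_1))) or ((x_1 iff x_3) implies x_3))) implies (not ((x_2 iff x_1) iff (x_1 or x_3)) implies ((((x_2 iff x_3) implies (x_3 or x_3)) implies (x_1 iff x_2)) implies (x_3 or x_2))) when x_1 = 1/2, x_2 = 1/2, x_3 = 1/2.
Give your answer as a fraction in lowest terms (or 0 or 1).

x_1 or x_1 = 1/2 or 1/2 = 1/2
(x_1 or x_1) implies x_3 = 1/2 implies 1/2 = 1/2
not ((x_1 or x_1) implies x_3) = not 1/2 = 1/2
not not ((x_1 or x_1) implies x_3) = not 1/2 = 1/2
not x_1 = not 1/2 = 1/2
x_2 implies not x_1 = 1/2 implies 1/2 = 1/2
x_3 or x_1 = 1/2 or 1/2 = 1/2
x_1 or (x_3 or x_1) = 1/2 or 1/2 = 1/2
(x_2 implies not x_1) iff (x_1 or (x_3 or x_1)) = 1/2 iff 1/2 = 1/2
x_1 iff x_3 = 1/2 iff 1/2 = 1/2
(x_1 iff x_3) implies x_3 = 1/2 implies 1/2 = 1/2
((x_2 implies not x_1) iff (x_1 or (x_3 or x_1))) or ((x_1 iff x_3) implies x_3) = 1/2 or 1/2 = 1/2
not not ((x_1 or x_1) implies x_3) or (((x_2 implies not x_1) iff (x_1 or (x_3 or x_1))) or ((x_1 iff x_3) implies x_3)) = 1/2 or 1/2 = 1/2
x_2 iff x_1 = 1/2 iff 1/2 = 1/2
x_1 or x_3 = 1/2 or 1/2 = 1/2
(x_2 iff x_1) iff (x_1 or x_3) = 1/2 iff 1/2 = 1/2
not ((x_2 iff x_1) iff (x_1 or x_3)) = not 1/2 = 1/2
x_2 iff x_3 = 1/2 iff 1/2 = 1/2
x_3 or x_3 = 1/2 or 1/2 = 1/2
(x_2 iff x_3) implies (x_3 or x_3) = 1/2 implies 1/2 = 1/2
x_1 iff x_2 = 1/2 iff 1/2 = 1/2
((x_2 iff x_3) implies (x_3 or x_3)) implies (x_1 iff x_2) = 1/2 implies 1/2 = 1/2
x_3 or x_2 = 1/2 or 1/2 = 1/2
(((x_2 iff x_3) implies (x_3 or x_3)) implies (x_1 iff x_2)) implies (x_3 or x_2) = 1/2 implies 1/2 = 1/2
not ((x_2 iff x_1) iff (x_1 or x_3)) implies ((((x_2 iff x_3) implies (x_3 or x_3)) implies (x_1 iff x_2)) implies (x_3 or x_2)) = 1/2 implies 1/2 = 1/2
(not not ((x_1 or x_1) implies x_3) or (((x_2 implies not x_1) iff (x_1 or (x_3 or x_1))) or ((x_1 iff x_3) implies x_3))) implies (not ((x_2 iff x_1) iff (x_1 or x_3)) implies ((((x_2 iff x_3) implies (x_3 or x_3)) implies (x_1 iff x_2)) implies (x_3 or x_2))) = 1/2 implies 1/2 = 1/2

1/2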